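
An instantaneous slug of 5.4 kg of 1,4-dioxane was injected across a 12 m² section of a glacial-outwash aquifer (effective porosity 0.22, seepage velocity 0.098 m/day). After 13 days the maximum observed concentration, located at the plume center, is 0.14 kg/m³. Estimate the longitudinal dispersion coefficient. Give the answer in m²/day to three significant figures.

1.31 m²/day

At the plume center C_max = M/(n_e·A·√(4πDt)), so D = M²/(4πt·(n_e·A·C_max)²).
n_e·A·C_max = 0.22 × 12 × 0.14 = 0.3696 kg/m.
D = 5.4²/(4π × 13 × 0.3696²) = 1.31 m²/day.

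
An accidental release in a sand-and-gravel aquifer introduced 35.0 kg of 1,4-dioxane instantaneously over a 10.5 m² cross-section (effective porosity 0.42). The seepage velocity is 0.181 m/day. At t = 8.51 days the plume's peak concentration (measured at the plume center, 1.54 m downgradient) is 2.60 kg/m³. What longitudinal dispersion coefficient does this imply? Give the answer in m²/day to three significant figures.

0.0871 m²/day

At the plume center C_max = M/(n_e·A·√(4πDt)), so D = M²/(4πt·(n_e·A·C_max)²).
n_e·A·C_max = 0.42 × 10.5 × 2.60 = 11.47 kg/m.
D = 35.0²/(4π × 8.51 × 11.47²) = 0.0871 m²/day.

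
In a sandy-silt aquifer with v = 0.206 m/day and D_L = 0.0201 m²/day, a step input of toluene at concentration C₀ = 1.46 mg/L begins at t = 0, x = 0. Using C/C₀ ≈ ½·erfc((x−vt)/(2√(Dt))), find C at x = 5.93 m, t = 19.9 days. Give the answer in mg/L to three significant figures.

For a continuous step input, C/C₀ ≈ ½·erfc((x−vt)/(2√(Dt))).
vt = 0.206 × 19.9 = 4.0994 m and 2√(Dt) = 2√(0.0201 × 19.9) = 1.265 m.
Argument (x−vt)/(2√(Dt)) = (5.93 − 4.0994)/1.265 = 1.447; ½·erfc(1.447) = 0.02036.
C = 1.46 × 0.02036 = 0.0297 mg/L.

0.0297 mg/L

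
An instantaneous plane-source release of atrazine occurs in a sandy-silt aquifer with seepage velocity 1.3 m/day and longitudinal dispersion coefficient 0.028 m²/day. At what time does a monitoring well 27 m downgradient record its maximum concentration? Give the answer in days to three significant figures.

20.8 days

For the 1D instantaneous-source solution, setting ∂C/∂t = 0 at fixed x gives v²t² + 2Dt − x² = 0, so t = (√(D² + v²x²) − D)/v².
√(D² + v²x²) = √(0.028² + 1.3² × 27²) = 35.10; v² = 1.69.
t = (35.10 − 0.028)/1.69 = 20.8 days (vs. the pure-advection estimate x/v = 20.8 d).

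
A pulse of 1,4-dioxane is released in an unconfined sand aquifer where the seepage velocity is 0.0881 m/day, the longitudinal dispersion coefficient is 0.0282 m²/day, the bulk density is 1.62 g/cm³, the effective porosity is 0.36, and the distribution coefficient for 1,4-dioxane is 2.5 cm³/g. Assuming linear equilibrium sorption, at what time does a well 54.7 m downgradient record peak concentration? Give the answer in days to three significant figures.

7560 days

Retardation factor R = 1 + ρ_b·K_d/n = 1 + 1.62 × 2.5/0.36 = 12.25.
Sorption retards both mechanisms: v_R = v/R = 0.007192 m/day, D_R = D/R = 0.002302 m²/day.
Peak time from v_R²t² + 2D_R t − x² = 0: t = (√(D_R² + v_R²x²) − D_R)/v_R².
√(D_R² + v_R²x²) = √(0.002302² + 0.007192² × 54.7²) = 0.3934; v_R² = 5.172e-05.
t = (0.3934 − 0.002302)/5.172e-05 = 7560 days.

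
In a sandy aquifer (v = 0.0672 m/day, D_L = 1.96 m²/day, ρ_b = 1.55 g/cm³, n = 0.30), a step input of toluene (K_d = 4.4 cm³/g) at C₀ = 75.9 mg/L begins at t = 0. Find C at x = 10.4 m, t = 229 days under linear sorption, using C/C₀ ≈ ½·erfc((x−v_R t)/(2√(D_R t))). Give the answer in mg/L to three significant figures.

Retardation factor R = 1 + ρ_b·K_d/n = 1 + 1.55 × 4.4/0.30 = 23.73.
Sorption retards both mechanisms: v_R = v/R = 0.002832 m/day, D_R = D/R = 0.08260 m²/day.
v_R·t = 0.002832 × 229 = 0.648528 m; 2√(D_R t) = 8.698 m; argument = (10.4 − 0.648528)/8.698 = 1.121.
C = C₀ × ½·erfc(1.121) = 75.9 × 0.05645 = 4.28 mg/L.

4.28 mg/L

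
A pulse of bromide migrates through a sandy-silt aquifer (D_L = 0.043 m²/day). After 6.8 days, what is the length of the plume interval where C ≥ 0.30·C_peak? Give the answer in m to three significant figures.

The plume is Gaussian with σ = √(2Dt) = √(2 × 0.043 × 6.8) = 0.7647 m.
C/C_peak = exp(−Δx²/(2σ²)) = 0.30 ⇒ Δx = σ·√(−2 ln 0.30) = 0.7647 × 1.552 = 1.187 m.
Width = 2Δx = 2.37 m.

2.37 m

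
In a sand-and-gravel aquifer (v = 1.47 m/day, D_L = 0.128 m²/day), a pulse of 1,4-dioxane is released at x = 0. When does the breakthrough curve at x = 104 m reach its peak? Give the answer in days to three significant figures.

For the 1D instantaneous-source solution, setting ∂C/∂t = 0 at fixed x gives v²t² + 2Dt − x² = 0, so t = (√(D² + v²x²) − D)/v².
√(D² + v²x²) = √(0.128² + 1.47² × 104²) = 152.9; v² = 2.1609.
t = (152.9 − 0.128)/2.1609 = 70.7 days (vs. the pure-advection estimate x/v = 70.7 d).

70.7 days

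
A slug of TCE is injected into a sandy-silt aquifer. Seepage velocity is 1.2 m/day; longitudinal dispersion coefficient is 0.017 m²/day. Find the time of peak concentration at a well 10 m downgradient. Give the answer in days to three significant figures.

8.32 days

For the 1D instantaneous-source solution, setting ∂C/∂t = 0 at fixed x gives v²t² + 2Dt − x² = 0, so t = (√(D² + v²x²) − D)/v².
√(D² + v²x²) = √(0.017² + 1.2² × 10²) = 12.00; v² = 1.44.
t = (12.00 − 0.017)/1.44 = 8.32 days (vs. the pure-advection estimate x/v = 8.33 d).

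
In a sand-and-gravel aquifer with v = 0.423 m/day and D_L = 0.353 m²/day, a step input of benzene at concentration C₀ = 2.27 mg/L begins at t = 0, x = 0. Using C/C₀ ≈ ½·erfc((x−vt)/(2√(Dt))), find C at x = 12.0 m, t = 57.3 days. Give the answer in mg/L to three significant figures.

For a continuous step input, C/C₀ ≈ ½·erfc((x−vt)/(2√(Dt))).
vt = 0.423 × 57.3 = 24.2379 m and 2√(Dt) = 2√(0.353 × 57.3) = 8.995 m.
Argument (x−vt)/(2√(Dt)) = (12.0 − 24.2379)/8.995 = -1.361; ½·erfc(-1.361) = 0.9729.
C = 2.27 × 0.9729 = 2.21 mg/L.

2.21 mg/L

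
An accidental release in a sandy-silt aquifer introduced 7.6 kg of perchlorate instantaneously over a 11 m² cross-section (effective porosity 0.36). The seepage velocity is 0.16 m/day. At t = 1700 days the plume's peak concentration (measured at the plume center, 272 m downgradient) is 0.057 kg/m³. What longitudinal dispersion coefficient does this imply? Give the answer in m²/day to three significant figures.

0.0531 m²/day

At the plume center C_max = M/(n_e·A·√(4πDt)), so D = M²/(4πt·(n_e·A·C_max)²).
n_e·A·C_max = 0.36 × 11 × 0.057 = 0.2257 kg/m.
D = 7.6²/(4π × 1700 × 0.2257²) = 0.0531 m²/day.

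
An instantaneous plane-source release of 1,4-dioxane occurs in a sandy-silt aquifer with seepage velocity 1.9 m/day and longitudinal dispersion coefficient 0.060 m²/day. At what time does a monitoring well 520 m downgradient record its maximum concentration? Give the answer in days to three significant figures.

274 days

For the 1D instantaneous-source solution, setting ∂C/∂t = 0 at fixed x gives v²t² + 2Dt − x² = 0, so t = (√(D² + v²x²) − D)/v².
√(D² + v²x²) = √(0.060² + 1.9² × 520²) = 988.0; v² = 3.61.
t = (988.0 − 0.060)/3.61 = 274 days (vs. the pure-advection estimate x/v = 274 d).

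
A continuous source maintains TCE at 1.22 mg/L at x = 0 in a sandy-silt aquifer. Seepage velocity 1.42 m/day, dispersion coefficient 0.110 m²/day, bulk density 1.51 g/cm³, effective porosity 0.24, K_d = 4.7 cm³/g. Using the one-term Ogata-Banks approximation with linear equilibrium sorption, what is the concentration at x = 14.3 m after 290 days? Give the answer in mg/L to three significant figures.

0.345 mg/L

Retardation factor R = 1 + ρ_b·K_d/n = 1 + 1.51 × 4.7/0.24 = 30.57.
Sorption retards both mechanisms: v_R = v/R = 0.04645 m/day, D_R = D/R = 0.003598 m²/day.
v_R·t = 0.04645 × 290 = 13.4705 m; 2√(D_R t) = 2.043 m; argument = (14.3 − 13.4705)/2.043 = 0.4060.
C = C₀ × ½·erfc(0.4060) = 1.22 × 0.2829 = 0.345 mg/L.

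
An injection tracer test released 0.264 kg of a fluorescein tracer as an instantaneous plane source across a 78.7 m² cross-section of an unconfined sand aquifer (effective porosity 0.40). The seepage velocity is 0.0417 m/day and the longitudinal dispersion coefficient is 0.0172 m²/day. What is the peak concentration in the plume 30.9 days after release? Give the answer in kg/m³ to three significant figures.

The peak of an instantaneous 1D plume sits at x = vt; there the Gaussian factor is 1 and C_max = M/(n_e·A·√(4πDt)), where n_e·A is the pore area the mass is dissolved in.
√(4πDt) = √(4π × 0.0172 × 30.9) = 2.584 m, so C_max = 0.264/(0.40 × 78.7 × 2.584) = 0.00325 kg/m³.

0.00325 kg/m³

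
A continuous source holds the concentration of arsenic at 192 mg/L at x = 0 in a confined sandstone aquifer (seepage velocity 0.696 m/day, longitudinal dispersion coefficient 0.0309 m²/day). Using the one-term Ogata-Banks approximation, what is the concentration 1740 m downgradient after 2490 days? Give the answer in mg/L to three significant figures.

55.2 mg/L

For a continuous step input, C/C₀ ≈ ½·erfc((x−vt)/(2√(Dt))).
vt = 0.696 × 2490 = 1733.04 m and 2√(Dt) = 2√(0.0309 × 2490) = 17.54 m.
Argument (x−vt)/(2√(Dt)) = (1740 − 1733.04)/17.54 = 0.3968; ½·erfc(0.3968) = 0.2873.
C = 192 × 0.2873 = 55.2 mg/L.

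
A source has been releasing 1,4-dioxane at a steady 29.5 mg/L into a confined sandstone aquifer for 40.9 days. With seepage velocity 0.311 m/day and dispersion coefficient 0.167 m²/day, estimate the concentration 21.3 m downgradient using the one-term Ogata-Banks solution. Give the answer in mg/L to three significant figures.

For a continuous step input, C/C₀ ≈ ½·erfc((x−vt)/(2√(Dt))).
vt = 0.311 × 40.9 = 12.7199 m and 2√(Dt) = 2√(0.167 × 40.9) = 5.227 m.
Argument (x−vt)/(2√(Dt)) = (21.3 − 12.7199)/5.227 = 1.641; ½·erfc(1.641) = 0.01015.
C = 29.5 × 0.01015 = 0.299 mg/L.

0.299 mg/L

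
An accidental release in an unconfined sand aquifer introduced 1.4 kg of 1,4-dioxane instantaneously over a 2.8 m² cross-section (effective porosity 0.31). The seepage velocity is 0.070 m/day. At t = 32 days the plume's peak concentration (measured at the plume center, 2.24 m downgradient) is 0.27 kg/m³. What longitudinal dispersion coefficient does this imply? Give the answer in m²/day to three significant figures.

At the plume center C_max = M/(n_e·A·√(4πDt)), so D = M²/(4πt·(n_e·A·C_max)²).
n_e·A·C_max = 0.31 × 2.8 × 0.27 = 0.2344 kg/m.
D = 1.4²/(4π × 32 × 0.2344²) = 0.0887 m²/day.

0.0887 m²/day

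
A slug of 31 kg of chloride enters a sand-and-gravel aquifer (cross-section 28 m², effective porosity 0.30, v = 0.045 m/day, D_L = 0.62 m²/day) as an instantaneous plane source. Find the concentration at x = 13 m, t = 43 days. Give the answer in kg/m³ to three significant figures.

For an instantaneous plane source, C(x,t) = M/(n_e·A·√(4πDt)) · exp(−(x−vt)²/(4Dt)), with n_e·A the pore (flow) area.
Plume center vt = 0.045 × 43 = 1.935 m, so the well at 13 m is 11.065 m downgradient of the peak.
√(4πDt) = 18.30 m, giving peak height M/(n_e·A·√(4πDt)) = 31/(0.30 × 28 × 18.30) = 0.2017 kg/m³.
(x−vt)²/(4Dt) = (11.065)²/(4 × 0.62 × 43) = 1.148; exp(−1.148) = 0.3173.
C = 0.2017 × 0.3173 = 0.0640 kg/m³.

0.0640 kg/m³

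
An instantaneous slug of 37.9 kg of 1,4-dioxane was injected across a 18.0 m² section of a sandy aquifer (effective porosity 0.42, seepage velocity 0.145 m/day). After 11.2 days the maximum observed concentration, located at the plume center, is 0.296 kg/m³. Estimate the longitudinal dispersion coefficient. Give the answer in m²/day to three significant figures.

2.04 m²/day

At the plume center C_max = M/(n_e·A·√(4πDt)), so D = M²/(4πt·(n_e·A·C_max)²).
n_e·A·C_max = 0.42 × 18.0 × 0.296 = 2.238 kg/m.
D = 37.9²/(4π × 11.2 × 2.238²) = 2.04 m²/day.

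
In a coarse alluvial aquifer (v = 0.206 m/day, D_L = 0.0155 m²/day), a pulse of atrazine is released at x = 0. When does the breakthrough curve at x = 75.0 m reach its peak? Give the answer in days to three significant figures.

For the 1D instantaneous-source solution, setting ∂C/∂t = 0 at fixed x gives v²t² + 2Dt − x² = 0, so t = (√(D² + v²x²) − D)/v².
√(D² + v²x²) = √(0.0155² + 0.206² × 75.0²) = 15.45; v² = 0.042436.
t = (15.45 − 0.0155)/0.042436 = 364 days (vs. the pure-advection estimate x/v = 364 d).

364 days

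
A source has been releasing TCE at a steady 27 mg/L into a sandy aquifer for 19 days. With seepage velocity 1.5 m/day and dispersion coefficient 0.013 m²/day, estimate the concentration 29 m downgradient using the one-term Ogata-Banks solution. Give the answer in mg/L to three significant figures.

For a continuous step input, C/C₀ ≈ ½·erfc((x−vt)/(2√(Dt))).
vt = 1.5 × 19 = 28.5 m and 2√(Dt) = 2√(0.013 × 19) = 0.9940 m.
Argument (x−vt)/(2√(Dt)) = (29 − 28.5)/0.9940 = 0.5030; ½·erfc(0.5030) = 0.2384.
C = 27 × 0.2384 = 6.44 mg/L.

6.44 mg/L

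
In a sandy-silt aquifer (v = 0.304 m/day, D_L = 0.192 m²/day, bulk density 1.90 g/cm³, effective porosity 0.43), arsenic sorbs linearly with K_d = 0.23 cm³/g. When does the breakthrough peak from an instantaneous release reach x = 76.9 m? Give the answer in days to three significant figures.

506 days

Retardation factor R = 1 + ρ_b·K_d/n = 1 + 1.90 × 0.23/0.43 = 2.016.
Sorption retards both mechanisms: v_R = v/R = 0.1508 m/day, D_R = D/R = 0.09524 m²/day.
Peak time from v_R²t² + 2D_R t − x² = 0: t = (√(D_R² + v_R²x²) − D_R)/v_R².
√(D_R² + v_R²x²) = √(0.09524² + 0.1508² × 76.9²) = 11.60; v_R² = 0.02274.
t = (11.60 − 0.09524)/0.02274 = 506 days.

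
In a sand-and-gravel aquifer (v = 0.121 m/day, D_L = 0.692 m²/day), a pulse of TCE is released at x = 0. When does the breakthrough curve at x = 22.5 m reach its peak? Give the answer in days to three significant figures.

For the 1D instantaneous-source solution, setting ∂C/∂t = 0 at fixed x gives v²t² + 2Dt − x² = 0, so t = (√(D² + v²x²) − D)/v².
√(D² + v²x²) = √(0.692² + 0.121² × 22.5²) = 2.809; v² = 0.014641.
t = (2.809 − 0.692)/0.014641 = 145 days (vs. the pure-advection estimate x/v = 186 d).

145 days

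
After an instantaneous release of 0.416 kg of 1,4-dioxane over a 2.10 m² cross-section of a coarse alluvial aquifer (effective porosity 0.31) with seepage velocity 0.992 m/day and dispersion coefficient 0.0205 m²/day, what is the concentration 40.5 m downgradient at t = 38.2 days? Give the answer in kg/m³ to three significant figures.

0.0233 kg/m³

For an instantaneous plane source, C(x,t) = M/(n_e·A·√(4πDt)) · exp(−(x−vt)²/(4Dt)), with n_e·A the pore (flow) area.
Plume center vt = 0.992 × 38.2 = 37.8944 m, so the well at 40.5 m is 2.6056 m downgradient of the peak.
√(4πDt) = 3.137 m, giving peak height M/(n_e·A·√(4πDt)) = 0.416/(0.31 × 2.10 × 3.137) = 0.2037 kg/m³.
(x−vt)²/(4Dt) = (2.6056)²/(4 × 0.0205 × 38.2) = 2.167; exp(−2.167) = 0.1145.
C = 0.2037 × 0.1145 = 0.0233 kg/m³.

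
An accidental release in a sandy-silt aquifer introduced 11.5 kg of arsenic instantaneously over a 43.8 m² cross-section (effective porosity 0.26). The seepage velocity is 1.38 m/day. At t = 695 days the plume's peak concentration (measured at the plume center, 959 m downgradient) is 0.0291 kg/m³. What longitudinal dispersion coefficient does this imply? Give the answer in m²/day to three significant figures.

0.138 m²/day

At the plume center C_max = M/(n_e·A·√(4πDt)), so D = M²/(4πt·(n_e·A·C_max)²).
n_e·A·C_max = 0.26 × 43.8 × 0.0291 = 0.3314 kg/m.
D = 11.5²/(4π × 695 × 0.3314²) = 0.138 m²/day.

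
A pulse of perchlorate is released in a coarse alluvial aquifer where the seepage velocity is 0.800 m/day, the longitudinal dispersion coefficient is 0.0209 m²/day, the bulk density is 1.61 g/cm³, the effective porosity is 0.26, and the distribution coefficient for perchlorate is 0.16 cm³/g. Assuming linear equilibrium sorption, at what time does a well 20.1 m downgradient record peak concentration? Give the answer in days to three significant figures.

50.0 days

Retardation factor R = 1 + ρ_b·K_d/n = 1 + 1.61 × 0.16/0.26 = 1.991.
Sorption retards both mechanisms: v_R = v/R = 0.4018 m/day, D_R = D/R = 0.01050 m²/day.
Peak time from v_R²t² + 2D_R t − x² = 0: t = (√(D_R² + v_R²x²) − D_R)/v_R².
√(D_R² + v_R²x²) = √(0.01050² + 0.4018² × 20.1²) = 8.076; v_R² = 0.1614.
t = (8.076 − 0.01050)/0.1614 = 50.0 days.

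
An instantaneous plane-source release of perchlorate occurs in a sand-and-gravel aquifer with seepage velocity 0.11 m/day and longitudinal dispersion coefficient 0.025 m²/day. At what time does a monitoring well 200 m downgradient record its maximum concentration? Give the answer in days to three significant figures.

1820 days

For the 1D instantaneous-source solution, setting ∂C/∂t = 0 at fixed x gives v²t² + 2Dt − x² = 0, so t = (√(D² + v²x²) − D)/v².
√(D² + v²x²) = √(0.025² + 0.11² × 200²) = 22.00; v² = 0.0121.
t = (22.00 − 0.025)/0.0121 = 1820 days (vs. the pure-advection estimate x/v = 1820 d).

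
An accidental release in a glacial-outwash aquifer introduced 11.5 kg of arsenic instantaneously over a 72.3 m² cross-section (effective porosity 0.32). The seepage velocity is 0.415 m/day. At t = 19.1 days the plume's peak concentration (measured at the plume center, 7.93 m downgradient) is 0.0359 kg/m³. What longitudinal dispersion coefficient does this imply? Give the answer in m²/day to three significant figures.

At the plume center C_max = M/(n_e·A·√(4πDt)), so D = M²/(4πt·(n_e·A·C_max)²).
n_e·A·C_max = 0.32 × 72.3 × 0.0359 = 0.8306 kg/m.
D = 11.5²/(4π × 19.1 × 0.8306²) = 0.799 m²/day.

0.799 m²/day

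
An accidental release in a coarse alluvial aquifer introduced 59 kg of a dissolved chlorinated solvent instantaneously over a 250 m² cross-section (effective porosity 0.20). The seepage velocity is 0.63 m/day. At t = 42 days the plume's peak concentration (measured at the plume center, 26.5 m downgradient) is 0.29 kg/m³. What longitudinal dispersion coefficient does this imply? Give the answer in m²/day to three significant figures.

0.0314 m²/day

At the plume center C_max = M/(n_e·A·√(4πDt)), so D = M²/(4πt·(n_e·A·C_max)²).
n_e·A·C_max = 0.20 × 250 × 0.29 = 14.50 kg/m.
D = 59²/(4π × 42 × 14.50²) = 0.0314 m²/day.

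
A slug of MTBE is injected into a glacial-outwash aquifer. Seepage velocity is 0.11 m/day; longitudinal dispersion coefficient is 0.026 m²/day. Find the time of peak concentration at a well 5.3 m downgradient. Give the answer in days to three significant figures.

46.1 days

For the 1D instantaneous-source solution, setting ∂C/∂t = 0 at fixed x gives v²t² + 2Dt − x² = 0, so t = (√(D² + v²x²) − D)/v².
√(D² + v²x²) = √(0.026² + 0.11² × 5.3²) = 0.5836; v² = 0.0121.
t = (0.5836 − 0.026)/0.0121 = 46.1 days (vs. the pure-advection estimate x/v = 48.2 d).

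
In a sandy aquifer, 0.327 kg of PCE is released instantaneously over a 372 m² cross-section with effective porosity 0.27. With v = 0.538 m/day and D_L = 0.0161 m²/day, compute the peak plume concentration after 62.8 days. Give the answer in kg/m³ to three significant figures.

The peak of an instantaneous 1D plume sits at x = vt; there the Gaussian factor is 1 and C_max = M/(n_e·A·√(4πDt)), where n_e·A is the pore area the mass is dissolved in.
√(4πDt) = √(4π × 0.0161 × 62.8) = 3.564 m, so C_max = 0.327/(0.27 × 372 × 3.564) = 0.000913 kg/m³.

0.000913 kg/m³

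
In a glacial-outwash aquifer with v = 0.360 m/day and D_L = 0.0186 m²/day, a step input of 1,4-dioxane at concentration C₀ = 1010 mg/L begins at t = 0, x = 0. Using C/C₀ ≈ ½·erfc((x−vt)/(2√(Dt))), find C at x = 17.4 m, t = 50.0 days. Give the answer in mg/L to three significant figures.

For a continuous step input, C/C₀ ≈ ½·erfc((x−vt)/(2√(Dt))).
vt = 0.360 × 50.0 = 18 m and 2√(Dt) = 2√(0.0186 × 50.0) = 1.929 m.
Argument (x−vt)/(2√(Dt)) = (17.4 − 18)/1.929 = -0.3110; ½·erfc(-0.3110) = 0.6700.
C = 1010 × 0.6700 = 677 mg/L.

677 mg/L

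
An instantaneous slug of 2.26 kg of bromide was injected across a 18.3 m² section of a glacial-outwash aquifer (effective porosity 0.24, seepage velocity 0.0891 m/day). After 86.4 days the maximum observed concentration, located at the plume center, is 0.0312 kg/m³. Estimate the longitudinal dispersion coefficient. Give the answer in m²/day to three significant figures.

0.251 m²/day

At the plume center C_max = M/(n_e·A·√(4πDt)), so D = M²/(4πt·(n_e·A·C_max)²).
n_e·A·C_max = 0.24 × 18.3 × 0.0312 = 0.1370 kg/m.
D = 2.26²/(4π × 86.4 × 0.1370²) = 0.251 m²/day.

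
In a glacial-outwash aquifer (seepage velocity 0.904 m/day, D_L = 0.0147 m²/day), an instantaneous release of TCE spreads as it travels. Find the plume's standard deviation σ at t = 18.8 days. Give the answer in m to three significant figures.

Dispersive spreading gives a Gaussian with σ² = 2Dt; advection only shifts the center.
σ = √(2 × 0.0147 × 18.8) = 0.743 m.

0.743 m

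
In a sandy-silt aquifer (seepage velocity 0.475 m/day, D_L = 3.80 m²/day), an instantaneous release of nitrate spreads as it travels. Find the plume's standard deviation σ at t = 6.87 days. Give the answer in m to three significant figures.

7.23 m

Dispersive spreading gives a Gaussian with σ² = 2Dt; advection only shifts the center.
σ = √(2 × 3.80 × 6.87) = 7.23 m.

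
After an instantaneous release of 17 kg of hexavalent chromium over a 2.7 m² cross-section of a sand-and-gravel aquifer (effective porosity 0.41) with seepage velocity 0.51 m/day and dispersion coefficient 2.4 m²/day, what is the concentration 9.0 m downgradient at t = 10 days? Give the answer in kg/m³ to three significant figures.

For an instantaneous plane source, C(x,t) = M/(n_e·A·√(4πDt)) · exp(−(x−vt)²/(4Dt)), with n_e·A the pore (flow) area.
Plume center vt = 0.51 × 10 = 5.1 m, so the well at 9.0 m is 3.9 m downgradient of the peak.
√(4πDt) = 17.37 m, giving peak height M/(n_e·A·√(4πDt)) = 17/(0.41 × 2.7 × 17.37) = 0.8841 kg/m³.
(x−vt)²/(4Dt) = (3.9)²/(4 × 2.4 × 10) = 0.1584; exp(−0.1584) = 0.8535.
C = 0.8841 × 0.8535 = 0.755 kg/m³.

0.755 kg/m³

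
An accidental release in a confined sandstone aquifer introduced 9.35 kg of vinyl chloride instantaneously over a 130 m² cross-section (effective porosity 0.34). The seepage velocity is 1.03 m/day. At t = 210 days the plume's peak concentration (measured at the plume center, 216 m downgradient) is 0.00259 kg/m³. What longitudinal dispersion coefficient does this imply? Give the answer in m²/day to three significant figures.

2.53 m²/day

At the plume center C_max = M/(n_e·A·√(4πDt)), so D = M²/(4πt·(n_e·A·C_max)²).
n_e·A·C_max = 0.34 × 130 × 0.00259 = 0.1145 kg/m.
D = 9.35²/(4π × 210 × 0.1145²) = 2.53 m²/day.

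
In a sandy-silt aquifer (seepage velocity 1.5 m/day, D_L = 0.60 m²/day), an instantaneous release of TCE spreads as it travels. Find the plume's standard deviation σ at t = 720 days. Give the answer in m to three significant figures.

Dispersive spreading gives a Gaussian with σ² = 2Dt; advection only shifts the center.
σ = √(2 × 0.60 × 720) = 29.4 m.

29.4 m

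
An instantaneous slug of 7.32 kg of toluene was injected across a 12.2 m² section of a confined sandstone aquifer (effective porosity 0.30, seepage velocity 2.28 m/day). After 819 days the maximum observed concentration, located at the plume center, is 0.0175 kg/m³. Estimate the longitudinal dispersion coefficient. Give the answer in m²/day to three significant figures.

1.27 m²/day

At the plume center C_max = M/(n_e·A·√(4πDt)), so D = M²/(4πt·(n_e·A·C_max)²).
n_e·A·C_max = 0.30 × 12.2 × 0.0175 = 0.06405 kg/m.
D = 7.32²/(4π × 819 × 0.06405²) = 1.27 m²/day.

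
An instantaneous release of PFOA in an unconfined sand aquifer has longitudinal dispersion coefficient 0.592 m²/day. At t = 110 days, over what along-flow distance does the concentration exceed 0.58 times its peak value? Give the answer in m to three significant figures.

23.8 m

The plume is Gaussian with σ = √(2Dt) = √(2 × 0.592 × 110) = 11.41 m.
C/C_peak = exp(−Δx²/(2σ²)) = 0.58 ⇒ Δx = σ·√(−2 ln 0.58) = 11.41 × 1.044 = 11.91 m.
Width = 2Δx = 23.8 m.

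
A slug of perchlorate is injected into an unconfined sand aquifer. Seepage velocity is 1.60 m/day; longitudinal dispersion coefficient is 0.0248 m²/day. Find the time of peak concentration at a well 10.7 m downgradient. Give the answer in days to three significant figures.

6.68 days

For the 1D instantaneous-source solution, setting ∂C/∂t = 0 at fixed x gives v²t² + 2Dt − x² = 0, so t = (√(D² + v²x²) − D)/v².
√(D² + v²x²) = √(0.0248² + 1.60² × 10.7²) = 17.12; v² = 2.56.
t = (17.12 − 0.0248)/2.56 = 6.68 days (vs. the pure-advection estimate x/v = 6.69 d).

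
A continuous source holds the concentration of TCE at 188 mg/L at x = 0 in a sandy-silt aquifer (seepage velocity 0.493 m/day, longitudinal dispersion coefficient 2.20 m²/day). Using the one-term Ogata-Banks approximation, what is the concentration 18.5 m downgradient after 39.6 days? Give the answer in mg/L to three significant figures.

99.8 mg/L

For a continuous step input, C/C₀ ≈ ½·erfc((x−vt)/(2√(Dt))).
vt = 0.493 × 39.6 = 19.5228 m and 2√(Dt) = 2√(2.20 × 39.6) = 18.67 m.
Argument (x−vt)/(2√(Dt)) = (18.5 − 19.5228)/18.67 = -0.05478; ½·erfc(-0.05478) = 0.5309.
C = 188 × 0.5309 = 99.8 mg/L.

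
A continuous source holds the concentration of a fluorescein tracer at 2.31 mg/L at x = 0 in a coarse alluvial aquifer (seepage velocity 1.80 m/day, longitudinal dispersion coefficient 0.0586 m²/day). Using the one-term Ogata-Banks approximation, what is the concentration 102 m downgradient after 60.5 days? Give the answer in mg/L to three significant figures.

2.30 mg/L

For a continuous step input, C/C₀ ≈ ½·erfc((x−vt)/(2√(Dt))).
vt = 1.80 × 60.5 = 108.9 m and 2√(Dt) = 2√(0.0586 × 60.5) = 3.766 m.
Argument (x−vt)/(2√(Dt)) = (102 − 108.9)/3.766 = -1.832; ½·erfc(-1.832) = 0.9952.
C = 2.31 × 0.9952 = 2.30 mg/L.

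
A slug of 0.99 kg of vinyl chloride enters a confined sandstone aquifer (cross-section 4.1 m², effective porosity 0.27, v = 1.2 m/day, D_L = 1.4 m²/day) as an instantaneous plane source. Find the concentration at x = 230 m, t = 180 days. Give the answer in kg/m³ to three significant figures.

0.0131 kg/m³

For an instantaneous plane source, C(x,t) = M/(n_e·A·√(4πDt)) · exp(−(x−vt)²/(4Dt)), with n_e·A the pore (flow) area.
Plume center vt = 1.2 × 180 = 216 m, so the well at 230 m is 14 m downgradient of the peak.
√(4πDt) = 56.27 m, giving peak height M/(n_e·A·√(4πDt)) = 0.99/(0.27 × 4.1 × 56.27) = 0.01589 kg/m³.
(x−vt)²/(4Dt) = (14)²/(4 × 1.4 × 180) = 0.1944; exp(−0.1944) = 0.8233.
C = 0.01589 × 0.8233 = 0.0131 kg/m³.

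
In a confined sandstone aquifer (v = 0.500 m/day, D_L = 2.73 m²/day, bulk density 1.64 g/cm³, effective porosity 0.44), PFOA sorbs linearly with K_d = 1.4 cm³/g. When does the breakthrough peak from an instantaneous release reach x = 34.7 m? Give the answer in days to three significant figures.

369 days

Retardation factor R = 1 + ρ_b·K_d/n = 1 + 1.64 × 1.4/0.44 = 6.218.
Sorption retards both mechanisms: v_R = v/R = 0.08041 m/day, D_R = D/R = 0.4390 m²/day.
Peak time from v_R²t² + 2D_R t − x² = 0: t = (√(D_R² + v_R²x²) − D_R)/v_R².
√(D_R² + v_R²x²) = √(0.4390² + 0.08041² × 34.7²) = 2.825; v_R² = 0.006466.
t = (2.825 − 0.4390)/0.006466 = 369 days.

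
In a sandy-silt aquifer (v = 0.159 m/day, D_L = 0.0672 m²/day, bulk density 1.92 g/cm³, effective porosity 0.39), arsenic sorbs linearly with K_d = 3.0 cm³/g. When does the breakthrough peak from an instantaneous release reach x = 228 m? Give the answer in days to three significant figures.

22600 days

Retardation factor R = 1 + ρ_b·K_d/n = 1 + 1.92 × 3.0/0.39 = 15.77.
Sorption retards both mechanisms: v_R = v/R = 0.01008 m/day, D_R = D/R = 0.004261 m²/day.
Peak time from v_R²t² + 2D_R t − x² = 0: t = (√(D_R² + v_R²x²) − D_R)/v_R².
√(D_R² + v_R²x²) = √(0.004261² + 0.01008² × 228²) = 2.298; v_R² = 0.0001016.
t = (2.298 − 0.004261)/0.0001016 = 22600 days.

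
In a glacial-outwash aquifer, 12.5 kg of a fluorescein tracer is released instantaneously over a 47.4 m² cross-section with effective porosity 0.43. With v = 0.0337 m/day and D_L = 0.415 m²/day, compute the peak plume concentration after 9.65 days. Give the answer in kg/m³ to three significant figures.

The peak of an instantaneous 1D plume sits at x = vt; there the Gaussian factor is 1 and C_max = M/(n_e·A·√(4πDt)), where n_e·A is the pore area the mass is dissolved in.
√(4πDt) = √(4π × 0.415 × 9.65) = 7.094 m, so C_max = 12.5/(0.43 × 47.4 × 7.094) = 0.0865 kg/m³.

0.0865 kg/m³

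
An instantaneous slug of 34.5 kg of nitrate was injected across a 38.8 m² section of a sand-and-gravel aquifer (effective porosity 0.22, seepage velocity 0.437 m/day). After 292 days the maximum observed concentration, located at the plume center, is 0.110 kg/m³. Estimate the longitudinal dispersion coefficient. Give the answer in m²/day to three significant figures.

At the plume center C_max = M/(n_e·A·√(4πDt)), so D = M²/(4πt·(n_e·A·C_max)²).
n_e·A·C_max = 0.22 × 38.8 × 0.110 = 0.9390 kg/m.
D = 34.5²/(4π × 292 × 0.9390²) = 0.368 m²/day.

0.368 m²/day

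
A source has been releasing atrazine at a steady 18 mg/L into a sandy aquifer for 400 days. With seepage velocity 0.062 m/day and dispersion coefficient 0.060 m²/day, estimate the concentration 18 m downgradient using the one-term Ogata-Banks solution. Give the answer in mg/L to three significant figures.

15.1 mg/L

For a continuous step input, C/C₀ ≈ ½·erfc((x−vt)/(2√(Dt))).
vt = 0.062 × 400 = 24.8 m and 2√(Dt) = 2√(0.060 × 400) = 9.798 m.
Argument (x−vt)/(2√(Dt)) = (18 − 24.8)/9.798 = -0.6940; ½·erfc(-0.6940) = 0.8368.
C = 18 × 0.8368 = 15.1 mg/L.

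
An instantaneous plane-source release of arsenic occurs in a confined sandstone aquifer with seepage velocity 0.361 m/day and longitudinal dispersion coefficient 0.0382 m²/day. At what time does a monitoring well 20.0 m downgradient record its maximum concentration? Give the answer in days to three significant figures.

For the 1D instantaneous-source solution, setting ∂C/∂t = 0 at fixed x gives v²t² + 2Dt − x² = 0, so t = (√(D² + v²x²) − D)/v².
√(D² + v²x²) = √(0.0382² + 0.361² × 20.0²) = 7.220; v² = 0.130321.
t = (7.220 − 0.0382)/0.130321 = 55.1 days (vs. the pure-advection estimate x/v = 55.4 d).

55.1 days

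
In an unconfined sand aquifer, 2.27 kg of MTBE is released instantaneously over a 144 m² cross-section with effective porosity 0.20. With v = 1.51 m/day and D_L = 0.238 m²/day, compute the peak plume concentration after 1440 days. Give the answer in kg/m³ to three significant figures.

0.00120 kg/m³

The peak of an instantaneous 1D plume sits at x = vt; there the Gaussian factor is 1 and C_max = M/(n_e·A·√(4πDt)), where n_e·A is the pore area the mass is dissolved in.
√(4πDt) = √(4π × 0.238 × 1440) = 65.63 m, so C_max = 2.27/(0.20 × 144 × 65.63) = 0.00120 kg/m³.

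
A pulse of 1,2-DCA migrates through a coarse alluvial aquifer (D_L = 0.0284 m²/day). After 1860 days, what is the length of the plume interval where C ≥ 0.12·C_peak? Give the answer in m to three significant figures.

42.3 m

The plume is Gaussian with σ = √(2Dt) = √(2 × 0.0284 × 1860) = 10.28 m.
C/C_peak = exp(−Δx²/(2σ²)) = 0.12 ⇒ Δx = σ·√(−2 ln 0.12) = 10.28 × 2.059 = 21.17 m.
Width = 2Δx = 42.3 m.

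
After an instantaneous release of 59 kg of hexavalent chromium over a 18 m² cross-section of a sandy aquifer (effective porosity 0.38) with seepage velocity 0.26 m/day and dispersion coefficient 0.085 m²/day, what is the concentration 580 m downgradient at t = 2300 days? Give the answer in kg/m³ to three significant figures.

0.115 kg/m³

For an instantaneous plane source, C(x,t) = M/(n_e·A·√(4πDt)) · exp(−(x−vt)²/(4Dt)), with n_e·A the pore (flow) area.
Plume center vt = 0.26 × 2300 = 598 m, so the well at 580 m is 18 m upgradient of the peak.
√(4πDt) = 49.57 m, giving peak height M/(n_e·A·√(4πDt)) = 59/(0.38 × 18 × 49.57) = 0.1740 kg/m³.
(x−vt)²/(4Dt) = (-18)²/(4 × 0.085 × 2300) = 0.4143; exp(−0.4143) = 0.6608.
C = 0.1740 × 0.6608 = 0.115 kg/m³.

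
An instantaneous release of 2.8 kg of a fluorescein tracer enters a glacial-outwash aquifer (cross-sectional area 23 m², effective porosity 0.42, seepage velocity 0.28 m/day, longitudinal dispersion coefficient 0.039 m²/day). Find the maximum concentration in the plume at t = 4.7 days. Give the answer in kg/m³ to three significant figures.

0.191 kg/m³

The peak of an instantaneous 1D plume sits at x = vt; there the Gaussian factor is 1 and C_max = M/(n_e·A·√(4πDt)), where n_e·A is the pore area the mass is dissolved in.
√(4πDt) = √(4π × 0.039 × 4.7) = 1.518 m, so C_max = 2.8/(0.42 × 23 × 1.518) = 0.191 kg/m³.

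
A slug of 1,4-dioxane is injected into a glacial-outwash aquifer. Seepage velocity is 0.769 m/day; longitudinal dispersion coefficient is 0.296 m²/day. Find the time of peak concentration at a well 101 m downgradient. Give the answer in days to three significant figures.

For the 1D instantaneous-source solution, setting ∂C/∂t = 0 at fixed x gives v²t² + 2Dt − x² = 0, so t = (√(D² + v²x²) − D)/v².
√(D² + v²x²) = √(0.296² + 0.769² × 101²) = 77.67; v² = 0.591361.
t = (77.67 − 0.296)/0.591361 = 131 days (vs. the pure-advection estimate x/v = 131 d).

131 days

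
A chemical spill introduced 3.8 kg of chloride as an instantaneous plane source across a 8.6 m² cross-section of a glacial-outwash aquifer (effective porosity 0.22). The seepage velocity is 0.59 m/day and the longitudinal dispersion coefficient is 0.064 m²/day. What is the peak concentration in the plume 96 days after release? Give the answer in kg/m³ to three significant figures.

0.229 kg/m³

The peak of an instantaneous 1D plume sits at x = vt; there the Gaussian factor is 1 and C_max = M/(n_e·A·√(4πDt)), where n_e·A is the pore area the mass is dissolved in.
√(4πDt) = √(4π × 0.064 × 96) = 8.787 m, so C_max = 3.8/(0.22 × 8.6 × 8.787) = 0.229 kg/m³.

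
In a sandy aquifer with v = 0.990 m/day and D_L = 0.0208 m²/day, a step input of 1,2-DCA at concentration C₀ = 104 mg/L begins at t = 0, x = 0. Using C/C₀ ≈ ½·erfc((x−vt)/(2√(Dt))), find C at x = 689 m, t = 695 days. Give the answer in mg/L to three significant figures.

44.7 mg/L

For a continuous step input, C/C₀ ≈ ½·erfc((x−vt)/(2√(Dt))).
vt = 0.990 × 695 = 688.05 m and 2√(Dt) = 2√(0.0208 × 695) = 7.604 m.
Argument (x−vt)/(2√(Dt)) = (689 − 688.05)/7.604 = 0.1249; ½·erfc(0.1249) = 0.4299.
C = 104 × 0.4299 = 44.7 mg/L.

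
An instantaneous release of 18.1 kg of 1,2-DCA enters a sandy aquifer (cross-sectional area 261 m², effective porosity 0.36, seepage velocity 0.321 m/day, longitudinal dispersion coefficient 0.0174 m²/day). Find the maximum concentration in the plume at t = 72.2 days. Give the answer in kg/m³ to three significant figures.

The peak of an instantaneous 1D plume sits at x = vt; there the Gaussian factor is 1 and C_max = M/(n_e·A·√(4πDt)), where n_e·A is the pore area the mass is dissolved in.
√(4πDt) = √(4π × 0.0174 × 72.2) = 3.973 m, so C_max = 18.1/(0.36 × 261 × 3.973) = 0.0485 kg/m³.

0.0485 kg/m³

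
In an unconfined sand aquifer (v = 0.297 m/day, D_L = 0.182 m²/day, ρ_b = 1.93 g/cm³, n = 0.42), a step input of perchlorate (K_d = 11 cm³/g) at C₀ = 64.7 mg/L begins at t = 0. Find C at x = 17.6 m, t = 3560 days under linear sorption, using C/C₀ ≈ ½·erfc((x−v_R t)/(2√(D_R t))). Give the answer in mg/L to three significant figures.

Retardation factor R = 1 + ρ_b·K_d/n = 1 + 1.93 × 11/0.42 = 51.55.
Sorption retards both mechanisms: v_R = v/R = 0.005761 m/day, D_R = D/R = 0.003531 m²/day.
v_R·t = 0.005761 × 3560 = 20.50916 m; 2√(D_R t) = 7.091 m; argument = (17.6 − 20.50916)/7.091 = -0.4103.
C = C₀ × ½·erfc(-0.4103) = 64.7 × 0.7191 = 46.5 mg/L.

46.5 mg/L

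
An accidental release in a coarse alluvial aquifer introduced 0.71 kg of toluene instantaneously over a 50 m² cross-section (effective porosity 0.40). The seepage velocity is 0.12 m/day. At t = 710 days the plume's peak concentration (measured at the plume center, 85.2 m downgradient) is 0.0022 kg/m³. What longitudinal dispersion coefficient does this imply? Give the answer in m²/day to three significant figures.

0.0292 m²/day

At the plume center C_max = M/(n_e·A·√(4πDt)), so D = M²/(4πt·(n_e·A·C_max)²).
n_e·A·C_max = 0.40 × 50 × 0.0022 = 0.04400 kg/m.
D = 0.71²/(4π × 710 × 0.04400²) = 0.0292 m²/day.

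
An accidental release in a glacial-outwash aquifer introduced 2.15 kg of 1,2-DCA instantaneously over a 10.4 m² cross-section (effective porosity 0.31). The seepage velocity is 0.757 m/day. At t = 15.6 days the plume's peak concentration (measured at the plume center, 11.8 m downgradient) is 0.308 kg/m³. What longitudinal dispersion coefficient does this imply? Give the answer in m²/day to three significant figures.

At the plume center C_max = M/(n_e·A·√(4πDt)), so D = M²/(4πt·(n_e·A·C_max)²).
n_e·A·C_max = 0.31 × 10.4 × 0.308 = 0.9930 kg/m.
D = 2.15²/(4π × 15.6 × 0.9930²) = 0.0239 m²/day.

0.0239 m²/day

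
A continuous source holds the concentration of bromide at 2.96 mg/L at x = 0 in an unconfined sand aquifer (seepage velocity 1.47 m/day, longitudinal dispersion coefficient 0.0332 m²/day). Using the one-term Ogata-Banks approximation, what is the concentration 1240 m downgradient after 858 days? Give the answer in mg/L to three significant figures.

2.95 mg/L

For a continuous step input, C/C₀ ≈ ½·erfc((x−vt)/(2√(Dt))).
vt = 1.47 × 858 = 1261.26 m and 2√(Dt) = 2√(0.0332 × 858) = 10.67 m.
Argument (x−vt)/(2√(Dt)) = (1240 − 1261.26)/10.67 = -1.993; ½·erfc(-1.993) = 0.9976.
C = 2.96 × 0.9976 = 2.95 mg/L.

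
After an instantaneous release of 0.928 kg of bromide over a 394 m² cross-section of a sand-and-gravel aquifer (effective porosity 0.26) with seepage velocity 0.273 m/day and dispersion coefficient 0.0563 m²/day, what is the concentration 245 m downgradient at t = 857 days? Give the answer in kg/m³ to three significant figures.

For an instantaneous plane source, C(x,t) = M/(n_e·A·√(4πDt)) · exp(−(x−vt)²/(4Dt)), with n_e·A the pore (flow) area.
Plume center vt = 0.273 × 857 = 233.961 m, so the well at 245 m is 11.039 m downgradient of the peak.
√(4πDt) = 24.62 m, giving peak height M/(n_e·A·√(4πDt)) = 0.928/(0.26 × 394 × 24.62) = 0.0003680 kg/m³.
(x−vt)²/(4Dt) = (11.039)²/(4 × 0.0563 × 857) = 0.6314; exp(−0.6314) = 0.5318.
C = 0.0003680 × 0.5318 = 0.000196 kg/m³.

0.000196 kg/m³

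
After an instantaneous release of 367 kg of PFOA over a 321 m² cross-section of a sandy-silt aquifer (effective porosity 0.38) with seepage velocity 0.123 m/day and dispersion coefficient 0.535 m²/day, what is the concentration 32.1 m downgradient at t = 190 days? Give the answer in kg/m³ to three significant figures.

For an instantaneous plane source, C(x,t) = M/(n_e·A·√(4πDt)) · exp(−(x−vt)²/(4Dt)), with n_e·A the pore (flow) area.
Plume center vt = 0.123 × 190 = 23.37 m, so the well at 32.1 m is 8.73 m downgradient of the peak.
√(4πDt) = 35.74 m, giving peak height M/(n_e·A·√(4πDt)) = 367/(0.38 × 321 × 35.74) = 0.08418 kg/m³.
(x−vt)²/(4Dt) = (8.73)²/(4 × 0.535 × 190) = 0.1874; exp(−0.1874) = 0.8291.
C = 0.08418 × 0.8291 = 0.0698 kg/m³.

0.0698 kg/m³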